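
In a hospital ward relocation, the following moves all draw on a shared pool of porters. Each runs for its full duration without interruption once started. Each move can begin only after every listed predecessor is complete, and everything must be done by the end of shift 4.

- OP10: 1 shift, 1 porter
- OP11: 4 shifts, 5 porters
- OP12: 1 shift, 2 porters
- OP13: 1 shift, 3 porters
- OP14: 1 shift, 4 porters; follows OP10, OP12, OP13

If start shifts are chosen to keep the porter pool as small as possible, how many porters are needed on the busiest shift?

Early-start (OP10@1, OP11@1, OP12@1, OP13@1, OP14@2) gives peak 11: s1:11  s2:9  s3:5  s4:5.
Shift OP13→2, OP14→3.
Schedule OP10@1, OP11@1, OP12@1, OP13@2, OP14@3: s1:8  s2:8  s3:9  s4:5 — peak 9.

9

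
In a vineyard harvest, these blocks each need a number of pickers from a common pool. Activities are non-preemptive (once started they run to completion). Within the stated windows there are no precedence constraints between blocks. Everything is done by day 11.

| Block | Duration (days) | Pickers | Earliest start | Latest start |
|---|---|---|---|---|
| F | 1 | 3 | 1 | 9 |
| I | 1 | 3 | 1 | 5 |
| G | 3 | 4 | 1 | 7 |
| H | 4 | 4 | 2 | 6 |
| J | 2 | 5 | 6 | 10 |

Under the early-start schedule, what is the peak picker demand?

10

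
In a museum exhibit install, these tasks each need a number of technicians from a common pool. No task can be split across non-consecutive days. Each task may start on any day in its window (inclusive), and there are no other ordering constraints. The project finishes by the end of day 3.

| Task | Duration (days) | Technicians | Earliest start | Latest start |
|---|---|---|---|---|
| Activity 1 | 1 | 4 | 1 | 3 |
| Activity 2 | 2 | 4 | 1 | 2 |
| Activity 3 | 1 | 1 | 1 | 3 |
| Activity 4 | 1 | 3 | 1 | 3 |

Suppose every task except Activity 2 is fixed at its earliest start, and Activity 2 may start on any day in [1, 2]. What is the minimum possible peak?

Activity 2@1: d1:12  d2:4  d3:0 → peak 12
Activity 2@2: d1:8  d2:4  d3:4 → peak 8
Best is Activity 2@2, peak 8.

8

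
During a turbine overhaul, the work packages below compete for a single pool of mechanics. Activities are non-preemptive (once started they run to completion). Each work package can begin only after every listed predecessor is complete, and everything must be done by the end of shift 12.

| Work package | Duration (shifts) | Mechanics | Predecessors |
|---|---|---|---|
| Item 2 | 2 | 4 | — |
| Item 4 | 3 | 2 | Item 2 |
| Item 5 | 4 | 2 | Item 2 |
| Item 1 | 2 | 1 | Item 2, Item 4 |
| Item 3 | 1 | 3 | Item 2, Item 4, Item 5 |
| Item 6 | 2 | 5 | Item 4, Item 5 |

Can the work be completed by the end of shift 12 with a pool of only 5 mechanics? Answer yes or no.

Schedule Item 2@1, Item 4@3, Item 5@3, Item 1@6, Item 3@7, Item 6@8: s1:4  s2:4  s3:4  s4:4  s5:4  s6:3  s7:4  s8:5  s9:5  s10:0  s11:0  s12:0 — peak 5 ≤ 5.

yes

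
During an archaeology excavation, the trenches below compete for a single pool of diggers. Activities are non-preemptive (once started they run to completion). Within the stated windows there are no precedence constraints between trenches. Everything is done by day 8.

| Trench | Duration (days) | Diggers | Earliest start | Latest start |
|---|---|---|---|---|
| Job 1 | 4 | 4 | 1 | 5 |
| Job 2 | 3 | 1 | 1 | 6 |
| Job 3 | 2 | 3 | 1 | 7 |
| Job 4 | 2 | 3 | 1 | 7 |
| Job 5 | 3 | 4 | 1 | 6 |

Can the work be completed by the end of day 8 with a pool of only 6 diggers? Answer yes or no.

no

The minimum achievable peak is 7; 6 < 7, so no feasible schedule stays within the cap.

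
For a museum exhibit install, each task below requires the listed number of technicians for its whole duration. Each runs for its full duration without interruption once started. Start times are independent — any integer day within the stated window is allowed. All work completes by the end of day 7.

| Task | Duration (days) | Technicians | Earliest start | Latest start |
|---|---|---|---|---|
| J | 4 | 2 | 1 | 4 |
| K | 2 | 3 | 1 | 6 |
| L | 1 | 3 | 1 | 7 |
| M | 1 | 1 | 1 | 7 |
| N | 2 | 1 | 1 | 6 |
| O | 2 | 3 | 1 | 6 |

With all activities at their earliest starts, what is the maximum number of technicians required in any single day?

13

Early-start schedule: J@1, K@1, L@1, M@1, N@1, O@1.
Load per day: day 1: 13, day 2: 9, day 3: 2, day 4: 2, day 5: 0, day 6: 0, day 7: 0.
Peak is 13.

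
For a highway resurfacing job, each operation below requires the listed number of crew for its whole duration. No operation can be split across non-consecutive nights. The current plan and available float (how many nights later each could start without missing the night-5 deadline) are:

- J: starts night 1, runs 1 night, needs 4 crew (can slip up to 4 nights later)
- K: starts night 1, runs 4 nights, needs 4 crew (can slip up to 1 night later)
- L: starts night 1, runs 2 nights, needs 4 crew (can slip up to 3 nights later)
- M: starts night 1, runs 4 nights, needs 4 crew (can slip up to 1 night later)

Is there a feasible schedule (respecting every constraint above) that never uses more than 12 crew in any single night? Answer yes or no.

Schedule J@1, K@1, L@1, M@2: n1:12  n2:12  n3:8  n4:8  n5:4 — peak 12 ≤ 12.

yes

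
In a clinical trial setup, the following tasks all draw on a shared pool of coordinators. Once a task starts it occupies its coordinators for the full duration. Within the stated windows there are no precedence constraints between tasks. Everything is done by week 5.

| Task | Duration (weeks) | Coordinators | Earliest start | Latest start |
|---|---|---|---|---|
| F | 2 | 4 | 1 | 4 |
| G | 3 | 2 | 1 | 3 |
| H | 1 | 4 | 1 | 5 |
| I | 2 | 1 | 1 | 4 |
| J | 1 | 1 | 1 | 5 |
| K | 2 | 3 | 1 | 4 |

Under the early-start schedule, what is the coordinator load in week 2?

At early start, week 2 has: F, G, I, K.
Demand: 4 + 2 + 1 + 3 = 10.

10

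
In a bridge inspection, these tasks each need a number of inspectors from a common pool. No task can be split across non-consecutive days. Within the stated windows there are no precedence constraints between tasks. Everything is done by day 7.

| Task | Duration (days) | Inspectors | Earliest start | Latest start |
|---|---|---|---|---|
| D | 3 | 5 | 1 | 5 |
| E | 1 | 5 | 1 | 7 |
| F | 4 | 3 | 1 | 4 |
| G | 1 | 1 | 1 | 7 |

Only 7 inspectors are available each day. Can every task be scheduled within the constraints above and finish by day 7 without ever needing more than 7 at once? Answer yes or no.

no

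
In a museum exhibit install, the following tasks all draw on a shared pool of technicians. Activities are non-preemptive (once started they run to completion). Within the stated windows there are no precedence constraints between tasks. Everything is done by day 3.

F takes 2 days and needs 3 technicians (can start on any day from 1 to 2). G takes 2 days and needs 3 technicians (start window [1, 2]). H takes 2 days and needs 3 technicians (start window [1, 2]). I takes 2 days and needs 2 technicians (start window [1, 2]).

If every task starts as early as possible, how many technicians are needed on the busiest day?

11

Early-start schedule: F@1, G@1, H@1, I@1.
Load per day: day 1: 11, day 2: 11, day 3: 0.
Peak is 11.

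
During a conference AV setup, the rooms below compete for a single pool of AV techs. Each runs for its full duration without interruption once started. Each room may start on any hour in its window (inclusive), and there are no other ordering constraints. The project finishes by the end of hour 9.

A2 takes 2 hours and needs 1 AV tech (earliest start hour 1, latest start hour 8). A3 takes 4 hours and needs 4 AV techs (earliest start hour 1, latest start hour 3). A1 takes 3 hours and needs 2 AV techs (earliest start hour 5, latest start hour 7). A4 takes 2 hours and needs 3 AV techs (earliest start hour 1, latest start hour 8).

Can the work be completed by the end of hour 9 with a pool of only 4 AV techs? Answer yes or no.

yes

Schedule A2@1, A3@3, A1@7, A4@1: h1:4  h2:4  h3:4  h4:4  h5:4  h6:4  h7:2  h8:2  h9:2 — peak 4 ≤ 4.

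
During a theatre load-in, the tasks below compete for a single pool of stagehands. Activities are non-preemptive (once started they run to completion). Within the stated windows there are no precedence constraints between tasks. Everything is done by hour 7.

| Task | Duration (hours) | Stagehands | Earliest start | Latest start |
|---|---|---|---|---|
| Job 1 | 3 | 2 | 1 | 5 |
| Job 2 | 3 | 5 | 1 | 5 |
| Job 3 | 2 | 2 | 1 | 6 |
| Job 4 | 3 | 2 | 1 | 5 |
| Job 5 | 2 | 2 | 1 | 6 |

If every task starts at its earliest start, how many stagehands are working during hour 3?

9

At early start, hour 3 has: Job 1, Job 2, Job 4.
Demand: 2 + 5 + 2 = 9.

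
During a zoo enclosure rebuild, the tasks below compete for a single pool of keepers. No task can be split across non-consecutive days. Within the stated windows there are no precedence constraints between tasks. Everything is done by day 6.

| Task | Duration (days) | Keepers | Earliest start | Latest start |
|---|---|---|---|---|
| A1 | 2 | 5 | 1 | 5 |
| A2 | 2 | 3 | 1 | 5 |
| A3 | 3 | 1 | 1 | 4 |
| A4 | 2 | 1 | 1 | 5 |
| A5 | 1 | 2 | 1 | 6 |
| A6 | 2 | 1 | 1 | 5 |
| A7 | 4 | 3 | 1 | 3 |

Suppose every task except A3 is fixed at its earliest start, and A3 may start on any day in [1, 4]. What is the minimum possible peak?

A3@1: d1:16  d2:14  d3:4  d4:3  d5:0  d6:0 → peak 16
A3@2: d1:15  d2:14  d3:4  d4:4  d5:0  d6:0 → peak 15
A3@3: d1:15  d2:13  d3:4  d4:4  d5:1  d6:0 → peak 15
A3@4: d1:15  d2:13  d3:3  d4:4  d5:1  d6:1 → peak 15
Best is A3@2, peak 15.

15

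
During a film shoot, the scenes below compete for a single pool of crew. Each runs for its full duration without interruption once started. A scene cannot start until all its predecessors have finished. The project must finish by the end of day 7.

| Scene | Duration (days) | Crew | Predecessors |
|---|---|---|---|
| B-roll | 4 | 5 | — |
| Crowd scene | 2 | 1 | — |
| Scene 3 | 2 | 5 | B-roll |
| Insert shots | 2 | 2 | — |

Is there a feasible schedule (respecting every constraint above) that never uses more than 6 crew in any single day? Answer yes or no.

no

The minimum achievable peak is 7; 6 < 7, so no feasible schedule stays within the cap.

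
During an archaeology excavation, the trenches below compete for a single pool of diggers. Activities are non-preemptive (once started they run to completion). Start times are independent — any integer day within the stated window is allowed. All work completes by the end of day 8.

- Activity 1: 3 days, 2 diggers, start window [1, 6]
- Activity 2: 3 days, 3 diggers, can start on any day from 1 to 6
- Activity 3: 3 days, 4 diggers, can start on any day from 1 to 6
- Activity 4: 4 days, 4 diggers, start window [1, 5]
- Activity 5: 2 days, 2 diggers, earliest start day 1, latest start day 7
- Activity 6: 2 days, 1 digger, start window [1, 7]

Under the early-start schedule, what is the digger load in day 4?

4

At early start, day 4 has: Activity 4.
Demand: 4 = 4.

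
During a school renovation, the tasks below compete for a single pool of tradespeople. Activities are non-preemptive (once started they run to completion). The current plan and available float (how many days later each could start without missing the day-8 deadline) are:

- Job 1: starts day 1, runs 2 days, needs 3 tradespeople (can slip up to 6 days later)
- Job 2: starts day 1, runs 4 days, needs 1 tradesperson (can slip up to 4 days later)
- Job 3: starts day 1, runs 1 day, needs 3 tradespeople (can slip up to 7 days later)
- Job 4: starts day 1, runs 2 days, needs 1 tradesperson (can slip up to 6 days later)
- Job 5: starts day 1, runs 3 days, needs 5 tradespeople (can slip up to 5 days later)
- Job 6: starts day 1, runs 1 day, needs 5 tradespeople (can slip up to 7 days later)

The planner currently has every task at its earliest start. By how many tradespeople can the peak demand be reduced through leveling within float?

13

Early-start peak: d1:18  d2:10  d3:6  d4:1  d5:0  d6:0  d7:0  d8:0 ⇒ 18.
Leveled (Job 1@1, Job 2@1, Job 3@3, Job 4@1, Job 5@5, Job 6@8): d1:5  d2:5  d3:4  d4:1  d5:5  d6:5  d7:5  d8:5 ⇒ 5.
Reduction 18 − 5 = 13.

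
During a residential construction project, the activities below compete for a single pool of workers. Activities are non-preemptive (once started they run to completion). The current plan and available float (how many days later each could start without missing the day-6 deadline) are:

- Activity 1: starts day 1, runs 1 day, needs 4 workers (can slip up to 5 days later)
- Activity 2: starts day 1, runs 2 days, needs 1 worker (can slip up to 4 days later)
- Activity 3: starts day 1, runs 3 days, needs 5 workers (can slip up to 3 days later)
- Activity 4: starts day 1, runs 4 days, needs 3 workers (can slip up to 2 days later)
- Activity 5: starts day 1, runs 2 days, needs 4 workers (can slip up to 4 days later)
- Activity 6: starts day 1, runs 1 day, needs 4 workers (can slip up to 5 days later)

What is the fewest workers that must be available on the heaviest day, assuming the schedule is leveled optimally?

Early-start (Activity 1@1, Activity 2@1, Activity 3@1, Activity 4@1, Activity 5@1, Activity 6@1) gives peak 21: d1:21  d2:13  d3:8  d4:3  d5:0  d6:0.
Shift Activity 2→2, Activity 3→4, Activity 4→2, Activity 6→3.
Schedule Activity 1@1, Activity 2@2, Activity 3@4, Activity 4@2, Activity 5@1, Activity 6@3: d1:8  d2:8  d3:8  d4:8  d5:8  d6:5 — peak 8.
Total worker-days = 45 over 6 days ⇒ peak ≥ ⌈45/6⌉ = 8, so 8 is optimal.

8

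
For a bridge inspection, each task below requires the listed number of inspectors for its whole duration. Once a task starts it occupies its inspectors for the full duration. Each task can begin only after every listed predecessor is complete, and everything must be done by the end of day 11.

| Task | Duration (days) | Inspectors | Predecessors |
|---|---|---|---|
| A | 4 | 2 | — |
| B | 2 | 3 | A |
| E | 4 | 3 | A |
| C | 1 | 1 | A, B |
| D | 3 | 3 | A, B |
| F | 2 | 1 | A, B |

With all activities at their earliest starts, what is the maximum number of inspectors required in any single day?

8

Early-start schedule: A@1, B@5, E@5, C@7, D@7, F@7.
Load per day: day 1: 2, day 2: 2, day 3: 2, day 4: 2, day 5: 6, day 6: 6, day 7: 8, day 8: 7, day 9: 3, day 10: 0, day 11: 0.
Peak is 8.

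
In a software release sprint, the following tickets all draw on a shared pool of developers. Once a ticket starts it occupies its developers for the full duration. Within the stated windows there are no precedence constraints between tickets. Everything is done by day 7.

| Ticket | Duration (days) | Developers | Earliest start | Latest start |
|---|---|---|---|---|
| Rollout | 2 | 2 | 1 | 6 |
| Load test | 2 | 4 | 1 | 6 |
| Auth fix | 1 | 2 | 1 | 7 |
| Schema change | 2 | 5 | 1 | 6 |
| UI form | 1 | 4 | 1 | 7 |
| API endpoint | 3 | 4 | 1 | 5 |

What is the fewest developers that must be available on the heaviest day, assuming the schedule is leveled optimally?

Early-start (Rollout@1, Load test@1, Auth fix@1, Schema change@1, UI form@1, API endpoint@1) gives peak 21: d1:21  d2:15  d3:4  d4:0  d5:0  d6:0  d7:0.
Shift Schema change→3, UI form→5, API endpoint→5.
Schedule Rollout@1, Load test@1, Auth fix@1, Schema change@3, UI form@5, API endpoint@5: d1:8  d2:6  d3:5  d4:5  d5:8  d6:4  d7:4 — peak 8.

8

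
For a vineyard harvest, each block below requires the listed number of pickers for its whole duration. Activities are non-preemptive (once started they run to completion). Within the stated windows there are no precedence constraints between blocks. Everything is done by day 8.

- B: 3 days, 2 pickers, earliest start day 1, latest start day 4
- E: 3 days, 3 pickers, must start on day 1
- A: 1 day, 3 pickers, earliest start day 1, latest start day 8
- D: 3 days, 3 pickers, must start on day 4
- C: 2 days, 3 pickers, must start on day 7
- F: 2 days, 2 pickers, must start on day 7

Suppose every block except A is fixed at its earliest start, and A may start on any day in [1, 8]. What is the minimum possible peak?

6

A@1: d1:8  d2:5  d3:5  d4:3  d5:3  d6:3  d7:5  d8:5 → peak 8
A@2: d1:5  d2:8  d3:5  d4:3  d5:3  d6:3  d7:5  d8:5 → peak 8
A@3: d1:5  d2:5  d3:8  d4:3  d5:3  d6:3  d7:5  d8:5 → peak 8
A@4: d1:5  d2:5  d3:5  d4:6  d5:3  d6:3  d7:5  d8:5 → peak 6
A@5: d1:5  d2:5  d3:5  d4:3  d5:6  d6:3  d7:5  d8:5 → peak 6
A@6: d1:5  d2:5  d3:5  d4:3  d5:3  d6:6  d7:5  d8:5 → peak 6
A@7: d1:5  d2:5  d3:5  d4:3  d5:3  d6:3  d7:8  d8:5 → peak 8
A@8: d1:5  d2:5  d3:5  d4:3  d5:3  d6:3  d7:5  d8:8 → peak 8
Best is A@4, peak 6.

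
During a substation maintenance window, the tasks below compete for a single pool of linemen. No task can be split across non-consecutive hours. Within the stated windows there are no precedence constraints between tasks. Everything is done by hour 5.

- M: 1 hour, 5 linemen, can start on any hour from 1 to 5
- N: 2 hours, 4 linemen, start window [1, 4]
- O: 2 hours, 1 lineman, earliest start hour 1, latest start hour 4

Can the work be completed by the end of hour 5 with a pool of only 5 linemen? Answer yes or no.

yes

Schedule M@1, N@2, O@2: h1:5  h2:5  h3:5  h4:0  h5:0 — peak 5 ≤ 5.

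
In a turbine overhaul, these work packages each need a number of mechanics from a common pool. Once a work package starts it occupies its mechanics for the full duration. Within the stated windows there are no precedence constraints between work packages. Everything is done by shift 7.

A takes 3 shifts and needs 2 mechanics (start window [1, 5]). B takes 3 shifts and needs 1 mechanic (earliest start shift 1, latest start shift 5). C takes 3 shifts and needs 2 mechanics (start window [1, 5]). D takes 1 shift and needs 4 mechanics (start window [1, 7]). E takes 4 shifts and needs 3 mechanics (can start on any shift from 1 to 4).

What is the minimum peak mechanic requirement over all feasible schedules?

Early-start (A@1, B@1, C@1, D@1, E@1) gives peak 12: s1:12  s2:8  s3:8  s4:3  s5:0  s6:0  s7:0.
Shift B→5, C→4, D→7.
Schedule A@1, B@5, C@4, D@7, E@1: s1:5  s2:5  s3:5  s4:5  s5:3  s6:3  s7:5 — peak 5.
Total mechanic-shifts = 31 over 7 shifts ⇒ peak ≥ ⌈31/7⌉ = 5, so 5 is optimal.

5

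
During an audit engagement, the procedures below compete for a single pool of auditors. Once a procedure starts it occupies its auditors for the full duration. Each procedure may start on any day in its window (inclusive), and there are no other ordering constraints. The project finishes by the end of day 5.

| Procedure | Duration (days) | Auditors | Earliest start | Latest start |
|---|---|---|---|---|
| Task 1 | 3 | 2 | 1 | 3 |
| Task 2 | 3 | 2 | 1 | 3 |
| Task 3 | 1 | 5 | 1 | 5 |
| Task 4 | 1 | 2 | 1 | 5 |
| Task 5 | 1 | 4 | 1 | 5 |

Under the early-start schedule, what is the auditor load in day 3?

4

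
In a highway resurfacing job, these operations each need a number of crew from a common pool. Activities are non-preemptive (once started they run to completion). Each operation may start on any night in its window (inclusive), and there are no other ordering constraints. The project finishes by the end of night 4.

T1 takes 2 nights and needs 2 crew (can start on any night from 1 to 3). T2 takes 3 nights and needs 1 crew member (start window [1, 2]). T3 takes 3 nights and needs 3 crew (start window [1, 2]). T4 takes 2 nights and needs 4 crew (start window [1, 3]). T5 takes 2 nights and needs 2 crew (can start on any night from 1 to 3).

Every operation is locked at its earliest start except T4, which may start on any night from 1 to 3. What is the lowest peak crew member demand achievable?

T4@1: n1:12  n2:12  n3:4  n4:0 → peak 12
T4@2: n1:8  n2:12  n3:8  n4:0 → peak 12
T4@3: n1:8  n2:8  n3:8  n4:4 → peak 8
Best is T4@3, peak 8.

8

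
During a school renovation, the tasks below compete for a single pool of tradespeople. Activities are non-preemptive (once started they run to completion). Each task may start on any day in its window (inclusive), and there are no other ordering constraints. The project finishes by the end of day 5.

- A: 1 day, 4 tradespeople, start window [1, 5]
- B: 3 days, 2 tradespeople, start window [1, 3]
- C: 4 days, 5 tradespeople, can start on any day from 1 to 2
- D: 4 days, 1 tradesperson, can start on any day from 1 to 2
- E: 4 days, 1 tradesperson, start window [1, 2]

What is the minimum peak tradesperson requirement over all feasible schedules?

Early-start (A@1, B@1, C@1, D@1, E@1) gives peak 13: d1:13  d2:9  d3:9  d4:7  d5:0.
Shift C→2.
Schedule A@1, B@1, C@2, D@1, E@1: d1:8  d2:9  d3:9  d4:7  d5:5 — peak 9.

9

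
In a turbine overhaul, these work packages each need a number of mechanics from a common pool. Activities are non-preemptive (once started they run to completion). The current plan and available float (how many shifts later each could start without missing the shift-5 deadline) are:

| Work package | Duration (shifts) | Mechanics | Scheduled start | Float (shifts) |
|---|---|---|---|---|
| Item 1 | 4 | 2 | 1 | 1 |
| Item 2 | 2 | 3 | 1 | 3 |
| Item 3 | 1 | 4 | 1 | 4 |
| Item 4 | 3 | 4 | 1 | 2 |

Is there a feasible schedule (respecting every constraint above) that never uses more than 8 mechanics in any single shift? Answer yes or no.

Schedule Item 1@1, Item 2@4, Item 3@5, Item 4@1: s1:6  s2:6  s3:6  s4:5  s5:7 — peak 7 ≤ 8.

yes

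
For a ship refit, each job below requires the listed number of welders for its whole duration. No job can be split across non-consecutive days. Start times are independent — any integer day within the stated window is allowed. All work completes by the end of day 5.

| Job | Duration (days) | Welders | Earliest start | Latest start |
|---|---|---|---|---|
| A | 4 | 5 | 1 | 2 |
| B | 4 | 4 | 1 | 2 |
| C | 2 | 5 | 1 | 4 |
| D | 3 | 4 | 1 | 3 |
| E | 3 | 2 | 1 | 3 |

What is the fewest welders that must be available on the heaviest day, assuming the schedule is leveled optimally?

15

Early-start (A@1, B@1, C@1, D@1, E@1) gives peak 20: d1:20  d2:20  d3:15  d4:9  d5:0.
Shift D→3, E→3.
Schedule A@1, B@1, C@1, D@3, E@3: d1:14  d2:14  d3:15  d4:15  d5:6 — peak 15.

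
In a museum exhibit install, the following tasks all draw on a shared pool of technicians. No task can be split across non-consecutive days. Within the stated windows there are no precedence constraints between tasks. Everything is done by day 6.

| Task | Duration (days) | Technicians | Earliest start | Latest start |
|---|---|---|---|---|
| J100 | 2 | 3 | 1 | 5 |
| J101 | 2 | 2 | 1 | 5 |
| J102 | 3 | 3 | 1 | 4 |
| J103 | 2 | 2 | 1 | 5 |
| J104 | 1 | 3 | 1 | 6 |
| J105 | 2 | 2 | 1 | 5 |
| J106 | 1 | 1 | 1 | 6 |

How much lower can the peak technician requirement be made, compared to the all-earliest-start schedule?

10

Early-start peak: d1:16  d2:12  d3:3  d4:0  d5:0  d6:0 ⇒ 16.
Leveled (J100@1, J101@1, J102@3, J103@3, J104@6, J105@5, J106@1): d1:6  d2:5  d3:5  d4:5  d5:5  d6:5 ⇒ 6.
Reduction 16 − 6 = 10.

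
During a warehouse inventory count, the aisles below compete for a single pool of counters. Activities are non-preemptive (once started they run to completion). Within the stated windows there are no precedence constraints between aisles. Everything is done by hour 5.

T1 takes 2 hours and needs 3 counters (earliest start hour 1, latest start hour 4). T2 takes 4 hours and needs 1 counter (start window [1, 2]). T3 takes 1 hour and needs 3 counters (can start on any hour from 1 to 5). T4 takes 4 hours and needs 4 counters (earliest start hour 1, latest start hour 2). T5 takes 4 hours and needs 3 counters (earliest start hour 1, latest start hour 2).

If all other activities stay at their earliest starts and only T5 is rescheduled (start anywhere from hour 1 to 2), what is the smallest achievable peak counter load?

11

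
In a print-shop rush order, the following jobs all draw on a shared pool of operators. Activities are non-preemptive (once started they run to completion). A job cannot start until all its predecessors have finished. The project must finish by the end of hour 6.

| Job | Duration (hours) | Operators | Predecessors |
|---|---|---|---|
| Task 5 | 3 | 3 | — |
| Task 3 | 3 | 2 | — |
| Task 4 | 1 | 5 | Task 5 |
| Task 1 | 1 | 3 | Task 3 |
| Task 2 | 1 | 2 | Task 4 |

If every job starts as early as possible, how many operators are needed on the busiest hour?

Early-start schedule: Task 5@1, Task 3@1, Task 4@4, Task 1@4, Task 2@5.
Load per hour: hour 1: 5, hour 2: 5, hour 3: 5, hour 4: 8, hour 5: 2, hour 6: 0.
Peak is 8.

8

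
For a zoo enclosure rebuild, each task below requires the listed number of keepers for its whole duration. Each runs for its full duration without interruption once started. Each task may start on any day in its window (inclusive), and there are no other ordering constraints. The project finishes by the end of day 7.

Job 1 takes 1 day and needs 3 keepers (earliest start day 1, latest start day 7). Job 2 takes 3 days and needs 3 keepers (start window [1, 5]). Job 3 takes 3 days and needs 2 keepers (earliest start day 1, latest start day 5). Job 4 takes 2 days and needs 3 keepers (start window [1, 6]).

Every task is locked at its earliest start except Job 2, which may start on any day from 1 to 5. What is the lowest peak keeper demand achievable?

Job 2@1: d1:11  d2:8  d3:5  d4:0  d5:0  d6:0  d7:0 → peak 11
Job 2@2: d1:8  d2:8  d3:5  d4:3  d5:0  d6:0  d7:0 → peak 8
Job 2@3: d1:8  d2:5  d3:5  d4:3  d5:3  d6:0  d7:0 → peak 8
Job 2@4: d1:8  d2:5  d3:2  d4:3  d5:3  d6:3  d7:0 → peak 8
Job 2@5: d1:8  d2:5  d3:2  d4:0  d5:3  d6:3  d7:3 → peak 8
Best is Job 2@2, peak 8.

8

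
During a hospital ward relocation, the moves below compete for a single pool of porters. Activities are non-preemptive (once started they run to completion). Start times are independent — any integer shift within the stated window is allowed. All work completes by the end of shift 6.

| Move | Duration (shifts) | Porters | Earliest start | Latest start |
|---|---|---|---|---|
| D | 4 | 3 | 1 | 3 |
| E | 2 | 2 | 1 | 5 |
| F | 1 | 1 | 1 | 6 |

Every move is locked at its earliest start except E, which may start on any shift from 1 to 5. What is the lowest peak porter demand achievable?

E@1: s1:6  s2:5  s3:3  s4:3  s5:0  s6:0 → peak 6
E@2: s1:4  s2:5  s3:5  s4:3  s5:0  s6:0 → peak 5
E@3: s1:4  s2:3  s3:5  s4:5  s5:0  s6:0 → peak 5
E@4: s1:4  s2:3  s3:3  s4:5  s5:2  s6:0 → peak 5
E@5: s1:4  s2:3  s3:3  s4:3  s5:2  s6:2 → peak 4
Best is E@5, peak 4.

4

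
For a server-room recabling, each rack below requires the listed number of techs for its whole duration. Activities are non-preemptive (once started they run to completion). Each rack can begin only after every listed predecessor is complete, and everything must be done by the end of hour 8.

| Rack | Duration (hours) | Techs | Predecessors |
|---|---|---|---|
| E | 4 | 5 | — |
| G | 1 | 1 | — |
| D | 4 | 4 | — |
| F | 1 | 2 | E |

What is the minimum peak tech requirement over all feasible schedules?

6

Early-start (E@1, G@1, D@1, F@5) gives peak 10: h1:10  h2:9  h3:9  h4:9  h5:2  h6:0  h7:0  h8:0.
Shift D→5.
Schedule E@1, G@1, D@5, F@5: h1:6  h2:5  h3:5  h4:5  h5:6  h6:4  h7:4  h8:4 — peak 6.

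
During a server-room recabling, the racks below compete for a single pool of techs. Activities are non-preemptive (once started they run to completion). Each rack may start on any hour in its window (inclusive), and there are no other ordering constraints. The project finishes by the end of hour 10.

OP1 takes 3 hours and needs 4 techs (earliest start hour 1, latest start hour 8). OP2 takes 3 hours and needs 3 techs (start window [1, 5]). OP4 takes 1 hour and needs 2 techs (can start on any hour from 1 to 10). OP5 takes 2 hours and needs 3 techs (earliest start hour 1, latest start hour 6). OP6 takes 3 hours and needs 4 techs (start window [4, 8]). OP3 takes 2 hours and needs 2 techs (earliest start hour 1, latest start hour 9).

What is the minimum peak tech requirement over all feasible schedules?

Early-start (OP1@1, OP2@1, OP4@1, OP5@1, OP6@4, OP3@1) gives peak 14: h1:14  h2:12  h3:7  h4:4  h5:4  h6:4  h7:0  h8:0  h9:0  h10:0.
Shift OP2→4, OP5→4, OP6→7, OP3→2.
Schedule OP1@1, OP2@4, OP4@1, OP5@4, OP6@7, OP3@2: h1:6  h2:6  h3:6  h4:6  h5:6  h6:3  h7:4  h8:4  h9:4  h10:0 — peak 6.

6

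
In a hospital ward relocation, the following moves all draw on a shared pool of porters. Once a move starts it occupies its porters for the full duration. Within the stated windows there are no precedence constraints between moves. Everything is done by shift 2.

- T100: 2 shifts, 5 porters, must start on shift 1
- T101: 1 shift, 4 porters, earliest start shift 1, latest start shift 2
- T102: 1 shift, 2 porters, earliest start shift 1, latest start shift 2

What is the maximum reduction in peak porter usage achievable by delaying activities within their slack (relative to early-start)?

2

Early-start peak: s1:11  s2:5 ⇒ 11.
Leveled (T100@1, T101@1, T102@2): s1:9  s2:7 ⇒ 9.
Reduction 11 − 9 = 2.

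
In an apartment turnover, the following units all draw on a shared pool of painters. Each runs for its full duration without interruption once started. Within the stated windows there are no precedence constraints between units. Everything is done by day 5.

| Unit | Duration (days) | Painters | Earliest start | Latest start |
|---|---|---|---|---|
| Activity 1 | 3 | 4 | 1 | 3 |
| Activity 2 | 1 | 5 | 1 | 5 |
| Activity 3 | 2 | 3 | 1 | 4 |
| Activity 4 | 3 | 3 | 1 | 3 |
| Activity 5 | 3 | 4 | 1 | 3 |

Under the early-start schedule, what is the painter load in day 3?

11

At early start, day 3 has: Activity 1, Activity 4, Activity 5.
Demand: 4 + 3 + 4 = 11.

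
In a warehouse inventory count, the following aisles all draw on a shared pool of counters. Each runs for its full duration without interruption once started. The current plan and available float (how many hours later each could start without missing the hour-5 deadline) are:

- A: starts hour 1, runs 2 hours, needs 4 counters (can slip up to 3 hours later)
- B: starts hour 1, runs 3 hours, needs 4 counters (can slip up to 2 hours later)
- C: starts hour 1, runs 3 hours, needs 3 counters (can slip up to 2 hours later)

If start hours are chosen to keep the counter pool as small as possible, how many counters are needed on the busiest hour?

Early-start (A@1, B@1, C@1) gives peak 11: h1:11  h2:11  h3:7  h4:0  h5:0.
Shift B→3.
Schedule A@1, B@3, C@1: h1:7  h2:7  h3:7  h4:4  h5:4 — peak 7.

7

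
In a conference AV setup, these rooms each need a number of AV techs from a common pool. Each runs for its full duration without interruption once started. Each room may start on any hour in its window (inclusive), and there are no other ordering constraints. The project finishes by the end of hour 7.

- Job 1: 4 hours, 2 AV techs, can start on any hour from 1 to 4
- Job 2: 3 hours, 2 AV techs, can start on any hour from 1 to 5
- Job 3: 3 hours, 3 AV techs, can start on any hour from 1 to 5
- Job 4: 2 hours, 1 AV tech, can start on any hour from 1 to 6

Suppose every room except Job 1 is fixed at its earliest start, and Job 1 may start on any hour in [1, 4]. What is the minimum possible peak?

6

Job 1@1: h1:8  h2:8  h3:7  h4:2  h5:0  h6:0  h7:0 → peak 8
Job 1@2: h1:6  h2:8  h3:7  h4:2  h5:2  h6:0  h7:0 → peak 8
Job 1@3: h1:6  h2:6  h3:7  h4:2  h5:2  h6:2  h7:0 → peak 7
Job 1@4: h1:6  h2:6  h3:5  h4:2  h5:2  h6:2  h7:2 → peak 6
Best is Job 1@4, peak 6.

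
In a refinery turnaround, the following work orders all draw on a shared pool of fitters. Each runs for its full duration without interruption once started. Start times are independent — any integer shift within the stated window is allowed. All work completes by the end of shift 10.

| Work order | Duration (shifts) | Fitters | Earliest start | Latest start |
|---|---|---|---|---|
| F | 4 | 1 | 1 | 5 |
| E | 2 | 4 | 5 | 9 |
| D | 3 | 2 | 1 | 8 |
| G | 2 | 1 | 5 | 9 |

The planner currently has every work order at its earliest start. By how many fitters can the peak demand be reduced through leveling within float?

1

Early-start peak: s1:3  s2:3  s3:3  s4:1  s5:5  s6:5  s7:0  s8:0  s9:0  s10:0 ⇒ 5.
Leveled (F@1, E@5, D@1, G@7): s1:3  s2:3  s3:3  s4:1  s5:4  s6:4  s7:1  s8:1  s9:0  s10:0 ⇒ 4.
Reduction 5 − 4 = 1.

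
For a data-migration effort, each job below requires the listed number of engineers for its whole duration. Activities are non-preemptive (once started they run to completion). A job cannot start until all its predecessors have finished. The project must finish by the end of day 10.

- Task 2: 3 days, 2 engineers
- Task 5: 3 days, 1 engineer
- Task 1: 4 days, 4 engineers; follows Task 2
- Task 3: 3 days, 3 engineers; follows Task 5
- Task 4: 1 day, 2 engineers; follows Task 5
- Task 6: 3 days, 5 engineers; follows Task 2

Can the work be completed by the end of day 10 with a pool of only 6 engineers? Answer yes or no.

no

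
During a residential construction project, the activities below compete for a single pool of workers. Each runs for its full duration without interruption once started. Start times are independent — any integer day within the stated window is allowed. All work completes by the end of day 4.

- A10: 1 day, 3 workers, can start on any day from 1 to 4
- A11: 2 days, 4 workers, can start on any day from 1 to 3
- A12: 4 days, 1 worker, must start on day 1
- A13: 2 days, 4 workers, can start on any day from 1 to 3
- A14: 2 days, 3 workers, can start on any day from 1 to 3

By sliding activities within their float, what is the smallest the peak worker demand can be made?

Early-start (A10@1, A11@1, A12@1, A13@1, A14@1) gives peak 15: d1:15  d2:12  d3:1  d4:1.
Shift A13→3, A14→2.
Schedule A10@1, A11@1, A12@1, A13@3, A14@2: d1:8  d2:8  d3:8  d4:5 — peak 8.
Total worker-days = 29 over 4 days ⇒ peak ≥ ⌈29/4⌉ = 8, so 8 is optimal.

8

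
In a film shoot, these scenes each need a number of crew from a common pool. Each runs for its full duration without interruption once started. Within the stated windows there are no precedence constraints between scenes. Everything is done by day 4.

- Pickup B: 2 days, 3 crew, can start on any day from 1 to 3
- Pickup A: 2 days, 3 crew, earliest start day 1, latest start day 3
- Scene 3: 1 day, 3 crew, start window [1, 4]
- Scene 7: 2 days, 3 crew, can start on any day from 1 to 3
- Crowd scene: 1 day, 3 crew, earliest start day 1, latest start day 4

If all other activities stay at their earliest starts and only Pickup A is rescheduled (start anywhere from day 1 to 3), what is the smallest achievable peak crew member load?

12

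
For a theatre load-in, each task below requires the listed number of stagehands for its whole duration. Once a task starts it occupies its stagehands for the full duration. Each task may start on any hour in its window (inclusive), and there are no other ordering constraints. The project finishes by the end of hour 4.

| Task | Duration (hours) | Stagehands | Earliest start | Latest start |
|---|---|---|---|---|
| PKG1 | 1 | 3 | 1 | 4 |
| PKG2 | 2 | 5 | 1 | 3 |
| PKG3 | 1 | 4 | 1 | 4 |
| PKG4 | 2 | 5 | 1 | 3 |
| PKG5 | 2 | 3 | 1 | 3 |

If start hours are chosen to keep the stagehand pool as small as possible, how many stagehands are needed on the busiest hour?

Early-start (PKG1@1, PKG2@1, PKG3@1, PKG4@1, PKG5@1) gives peak 20: h1:20  h2:13  h3:0  h4:0.
Shift PKG3→2, PKG4→3, PKG5→3.
Schedule PKG1@1, PKG2@1, PKG3@2, PKG4@3, PKG5@3: h1:8  h2:9  h3:8  h4:8 — peak 9.
Total stagehand-hours = 33 over 4 hours ⇒ peak ≥ ⌈33/4⌉ = 9, so 9 is optimal.

9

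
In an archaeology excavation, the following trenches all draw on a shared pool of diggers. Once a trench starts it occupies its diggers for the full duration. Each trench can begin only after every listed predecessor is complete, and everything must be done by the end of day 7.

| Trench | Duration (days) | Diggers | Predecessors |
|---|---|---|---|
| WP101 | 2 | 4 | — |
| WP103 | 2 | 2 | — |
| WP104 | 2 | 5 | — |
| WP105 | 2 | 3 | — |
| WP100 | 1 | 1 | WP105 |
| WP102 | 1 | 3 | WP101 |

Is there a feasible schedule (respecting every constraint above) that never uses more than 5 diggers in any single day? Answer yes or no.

yes

Schedule WP101@1, WP103@3, WP104@5, WP105@3, WP100@7, WP102@7: d1:4  d2:4  d3:5  d4:5  d5:5  d6:5  d7:4 — peak 5 ≤ 5.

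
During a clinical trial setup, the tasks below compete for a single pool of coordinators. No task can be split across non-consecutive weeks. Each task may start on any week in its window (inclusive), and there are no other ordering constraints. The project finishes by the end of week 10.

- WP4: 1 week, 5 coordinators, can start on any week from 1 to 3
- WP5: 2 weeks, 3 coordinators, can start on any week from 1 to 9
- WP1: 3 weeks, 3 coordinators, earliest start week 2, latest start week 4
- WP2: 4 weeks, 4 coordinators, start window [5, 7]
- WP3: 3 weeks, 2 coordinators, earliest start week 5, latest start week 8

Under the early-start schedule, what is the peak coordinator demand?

Early-start schedule: WP4@1, WP5@1, WP1@2, WP2@5, WP3@5.
Load per week: week 1: 8, week 2: 6, week 3: 3, week 4: 3, week 5: 6, week 6: 6, week 7: 6, week 8: 4, week 9: 0, week 10: 0.
Peak is 8.

8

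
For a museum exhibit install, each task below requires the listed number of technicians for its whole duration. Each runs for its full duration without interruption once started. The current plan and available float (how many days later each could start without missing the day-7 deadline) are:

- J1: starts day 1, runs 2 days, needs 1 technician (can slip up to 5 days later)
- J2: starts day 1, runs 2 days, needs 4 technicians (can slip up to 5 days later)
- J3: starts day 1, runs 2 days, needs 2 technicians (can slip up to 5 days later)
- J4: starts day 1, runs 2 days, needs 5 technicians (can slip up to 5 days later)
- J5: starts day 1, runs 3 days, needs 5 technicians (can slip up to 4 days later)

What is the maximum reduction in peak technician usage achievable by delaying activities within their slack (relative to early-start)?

Early-start peak: d1:17  d2:17  d3:5  d4:0  d5:0  d6:0  d7:0 ⇒ 17.
Leveled (J1@1, J2@3, J3@3, J4@1, J5@5): d1:6  d2:6  d3:6  d4:6  d5:5  d6:5  d7:5 ⇒ 6.
Reduction 17 − 6 = 11.

11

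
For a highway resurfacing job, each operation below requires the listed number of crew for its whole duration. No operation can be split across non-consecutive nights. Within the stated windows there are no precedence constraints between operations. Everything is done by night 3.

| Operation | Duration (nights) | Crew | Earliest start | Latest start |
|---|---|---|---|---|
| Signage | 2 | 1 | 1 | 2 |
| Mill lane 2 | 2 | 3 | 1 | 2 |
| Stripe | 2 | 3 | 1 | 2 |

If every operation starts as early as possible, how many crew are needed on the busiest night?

Early-start schedule: Signage@1, Mill lane 2@1, Stripe@1.
Load per night: night 1: 7, night 2: 7, night 3: 0.
Peak is 7.

7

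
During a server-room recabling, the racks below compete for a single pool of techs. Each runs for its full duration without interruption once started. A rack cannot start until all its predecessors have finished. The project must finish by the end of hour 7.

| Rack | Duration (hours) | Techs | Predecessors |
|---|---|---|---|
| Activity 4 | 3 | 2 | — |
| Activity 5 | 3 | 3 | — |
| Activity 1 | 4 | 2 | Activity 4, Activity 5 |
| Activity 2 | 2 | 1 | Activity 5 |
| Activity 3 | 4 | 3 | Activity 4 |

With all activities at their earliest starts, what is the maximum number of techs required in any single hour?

6

Early-start schedule: Activity 4@1, Activity 5@1, Activity 1@4, Activity 2@4, Activity 3@4.
Load per hour: hour 1: 5, hour 2: 5, hour 3: 5, hour 4: 6, hour 5: 6, hour 6: 5, hour 7: 5.
Peak is 6.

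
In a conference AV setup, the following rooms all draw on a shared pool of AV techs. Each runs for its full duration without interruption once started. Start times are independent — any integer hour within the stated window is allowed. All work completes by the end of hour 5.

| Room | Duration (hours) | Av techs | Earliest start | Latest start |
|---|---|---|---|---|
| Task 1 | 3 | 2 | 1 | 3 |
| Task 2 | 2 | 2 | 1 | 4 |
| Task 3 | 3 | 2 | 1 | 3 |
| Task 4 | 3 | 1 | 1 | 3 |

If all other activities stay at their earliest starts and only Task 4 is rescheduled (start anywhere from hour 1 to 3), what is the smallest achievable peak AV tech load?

Task 4@1: h1:7  h2:7  h3:5  h4:0  h5:0 → peak 7
Task 4@2: h1:6  h2:7  h3:5  h4:1  h5:0 → peak 7
Task 4@3: h1:6  h2:6  h3:5  h4:1  h5:1 → peak 6
Best is Task 4@3, peak 6.

6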